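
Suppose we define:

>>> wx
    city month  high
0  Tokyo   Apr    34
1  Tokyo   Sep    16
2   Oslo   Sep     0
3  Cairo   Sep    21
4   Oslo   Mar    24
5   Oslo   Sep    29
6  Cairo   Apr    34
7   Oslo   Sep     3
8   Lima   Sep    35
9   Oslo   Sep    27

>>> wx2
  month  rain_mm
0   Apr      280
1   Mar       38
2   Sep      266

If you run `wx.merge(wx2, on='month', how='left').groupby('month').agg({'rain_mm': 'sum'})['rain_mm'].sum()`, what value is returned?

2460

merge on 'month' (how='left') → 10 rows:
    city month  high  rain_mm
0  Tokyo   Apr    34      280
1  Tokyo   Sep    16      266
2   Oslo   Sep     0      266
3  Cairo   Sep    21      266
4   Oslo   Mar    24       38
5   Oslo   Sep    29      266
6  Cairo   Apr    34      280
7   Oslo   Sep     3      266
8   Lima   Sep    35      266
9   Oslo   Sep    27      266
group by month, sum of rain_mm:
       rain_mm
month         
Apr        560
Mar         38
Sep       1862
Hence 2460.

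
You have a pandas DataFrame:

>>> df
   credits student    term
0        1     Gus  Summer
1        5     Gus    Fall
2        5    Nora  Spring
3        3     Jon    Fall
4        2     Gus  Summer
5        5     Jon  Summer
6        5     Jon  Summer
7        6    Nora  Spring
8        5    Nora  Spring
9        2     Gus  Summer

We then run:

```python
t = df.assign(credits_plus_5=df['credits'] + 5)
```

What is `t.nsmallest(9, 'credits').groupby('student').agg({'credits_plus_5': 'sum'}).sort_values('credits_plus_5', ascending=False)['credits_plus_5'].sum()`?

78

add column credits_plus_5 = df['credits'] + 5:
   credits student    term  credits_plus_5
0        1     Gus  Summer               6
1        5     Gus    Fall              10
2        5    Nora  Spring              10
3        3     Jon    Fall               8
4        2     Gus  Summer               7
5        5     Jon  Summer              10
6        5     Jon  Summer              10
7        6    Nora  Spring              11
8        5    Nora  Spring              10
9        2     Gus  Summer               7
take 9 rows with smallest credits:
   credits student    term  credits_plus_5
0        1     Gus  Summer               6
4        2     Gus  Summer               7
9        2     Gus  Summer               7
3        3     Jon    Fall               8
1        5     Gus    Fall              10
2        5    Nora  Spring              10
5        5     Jon  Summer              10
6        5     Jon  Summer              10
8        5    Nora  Spring              10
group by student, sum of credits_plus_5:
         credits_plus_5
student                
Gus                  30
Jon                  28
Nora                 20
sort by credits_plus_5 descending:
         credits_plus_5
student                
Gus                  30
Jon                  28
Nora                 20
Then the sum of column 'credits_plus_5': 78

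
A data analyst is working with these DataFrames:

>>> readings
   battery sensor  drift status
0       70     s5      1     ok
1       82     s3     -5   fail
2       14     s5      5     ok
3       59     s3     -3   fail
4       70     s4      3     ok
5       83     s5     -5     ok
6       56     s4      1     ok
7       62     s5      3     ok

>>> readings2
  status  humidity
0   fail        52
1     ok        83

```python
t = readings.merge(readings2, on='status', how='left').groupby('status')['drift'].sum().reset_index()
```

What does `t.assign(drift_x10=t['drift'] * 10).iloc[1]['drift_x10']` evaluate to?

80

merge on 'status' (how='left') → 8 rows:
   battery sensor  drift status  humidity
0       70     s5      1     ok        83
1       82     s3     -5   fail        52
2       14     s5      5     ok        83
3       59     s3     -3   fail        52
4       70     s4      3     ok        83
5       83     s5     -5     ok        83
6       56     s4      1     ok        83
7       62     s5      3     ok        83
group by status, sum of drift:
status
fail   -8
ok      8
Name: drift, dtype: int64
reset_index():
  status  drift
0   fail     -8
1     ok      8
add column drift_x10 = t['drift'] * 10:
  status  drift  drift_x10
0   fail     -8        -80
1     ok      8         80
Finally, value at position 1, column 'drift_x10' = 80.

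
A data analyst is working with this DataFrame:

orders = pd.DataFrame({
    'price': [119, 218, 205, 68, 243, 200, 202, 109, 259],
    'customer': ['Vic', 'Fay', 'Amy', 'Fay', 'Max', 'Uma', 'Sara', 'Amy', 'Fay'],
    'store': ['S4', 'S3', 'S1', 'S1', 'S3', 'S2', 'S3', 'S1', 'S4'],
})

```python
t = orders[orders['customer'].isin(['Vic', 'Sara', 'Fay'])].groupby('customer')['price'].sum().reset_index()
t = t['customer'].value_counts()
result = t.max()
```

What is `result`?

filter rows where customer in ['Vic', 'Sara', 'Fay']:
   price customer store
0    119      Vic    S4
1    218      Fay    S3
3     68      Fay    S1
6    202     Sara    S3
8    259      Fay    S4
group by customer, sum of price:
customer
Fay     545
Sara    202
Vic     119
Name: price, dtype: int64
reset_index():
  customer  price
0      Fay    545
1     Sara    202
2      Vic    119
value_counts of customer:
customer
Fay     1
Sara    1
Vic     1
Name: count, dtype: int64
The max of the resulting series is 1.

1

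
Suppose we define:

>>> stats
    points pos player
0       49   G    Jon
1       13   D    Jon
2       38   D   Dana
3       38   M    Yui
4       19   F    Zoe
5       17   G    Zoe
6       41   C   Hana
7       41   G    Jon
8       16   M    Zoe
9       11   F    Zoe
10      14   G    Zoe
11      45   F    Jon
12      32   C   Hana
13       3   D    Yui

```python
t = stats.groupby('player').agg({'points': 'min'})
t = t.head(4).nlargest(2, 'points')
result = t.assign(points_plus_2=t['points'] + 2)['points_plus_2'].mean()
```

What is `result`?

37.0

group by player, min of points:
        points
player        
Dana        38
Hana        32
Jon         13
Yui          3
Zoe         11
take first 4 rows:
        points
player        
Dana        38
Hana        32
Jon         13
Yui          3
take 2 rows with largest points:
        points
player        
Dana        38
Hana        32
add column points_plus_2 = t['points'] + 2:
        points  points_plus_2
player                       
Dana        38             40
Hana        32             34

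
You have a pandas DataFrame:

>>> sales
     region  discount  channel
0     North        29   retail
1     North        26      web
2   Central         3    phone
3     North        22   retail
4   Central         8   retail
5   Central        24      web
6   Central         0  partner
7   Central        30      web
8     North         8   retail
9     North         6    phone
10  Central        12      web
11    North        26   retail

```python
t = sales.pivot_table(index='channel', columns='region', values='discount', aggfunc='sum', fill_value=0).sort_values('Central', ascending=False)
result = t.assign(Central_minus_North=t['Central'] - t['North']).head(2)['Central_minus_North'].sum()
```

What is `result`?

-37

pivot: rows=channel, cols=region, sum(discount):
region   Central  North
channel                
partner        0      0
phone          3      6
retail         8     85
web           66     26
sort by Central descending:
region   Central  North
channel                
web           66     26
retail         8     85
phone          3      6
partner        0      0
add column Central_minus_North = t['Central'] - t['North']:
region   Central  North  Central_minus_North
channel                                     
web           66     26                   40
retail         8     85                  -77
phone          3      6                   -3
partner        0      0                    0
take first 2 rows:
region   Central  North  Central_minus_North
channel                                     
web           66     26                   40
retail         8     85                  -77
So sum() = -37.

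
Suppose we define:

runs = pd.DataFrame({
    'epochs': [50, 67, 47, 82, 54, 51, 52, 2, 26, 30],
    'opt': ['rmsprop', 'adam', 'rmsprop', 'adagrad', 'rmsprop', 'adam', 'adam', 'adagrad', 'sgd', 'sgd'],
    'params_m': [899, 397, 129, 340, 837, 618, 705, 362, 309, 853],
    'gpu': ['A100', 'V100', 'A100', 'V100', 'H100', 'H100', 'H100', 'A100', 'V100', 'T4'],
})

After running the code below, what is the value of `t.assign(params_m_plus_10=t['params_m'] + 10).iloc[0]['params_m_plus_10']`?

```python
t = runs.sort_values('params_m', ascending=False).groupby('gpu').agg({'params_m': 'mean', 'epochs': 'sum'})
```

473.333333333

sort by params_m descending:
   epochs      opt  params_m   gpu
0      50  rmsprop       899  A100
9      30      sgd       853    T4
4      54  rmsprop       837  H100
6      52     adam       705  H100
5      51     adam       618  H100
1      67     adam       397  V100
7       2  adagrad       362  A100
3      82  adagrad       340  V100
8      26      sgd       309  V100
2      47  rmsprop       129  A100
group by gpu: mean(params_m), sum(epochs):
        params_m  epochs
gpu                     
A100  463.333333      99
H100  720.000000     157
T4    853.000000      30
V100  348.666667     175
add column params_m_plus_10 = t['params_m'] + 10:
        params_m  epochs  params_m_plus_10
gpu                                       
A100  463.333333      99        473.333333
H100  720.000000     157        730.000000
T4    853.000000      30        863.000000
V100  348.666667     175        358.666667
value at position 0, column 'params_m_plus_10' → 473.333333333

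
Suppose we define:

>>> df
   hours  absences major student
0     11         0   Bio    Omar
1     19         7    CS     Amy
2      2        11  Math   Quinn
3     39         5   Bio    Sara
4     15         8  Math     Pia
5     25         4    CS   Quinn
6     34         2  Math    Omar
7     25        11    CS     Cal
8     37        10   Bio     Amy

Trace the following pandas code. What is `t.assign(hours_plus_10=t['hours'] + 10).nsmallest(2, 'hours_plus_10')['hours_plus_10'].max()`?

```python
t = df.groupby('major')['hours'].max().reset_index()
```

group by major, max of hours:
major
Bio     39
CS      25
Math    34
Name: hours, dtype: int64
reset_index():
  major  hours
0   Bio     39
1    CS     25
2  Math     34
add column hours_plus_10 = t['hours'] + 10:
  major  hours  hours_plus_10
0   Bio     39             49
1    CS     25             35
2  Math     34             44
take 2 rows with smallest hours_plus_10:
  major  hours  hours_plus_10
1    CS     25             35
2  Math     34             44

44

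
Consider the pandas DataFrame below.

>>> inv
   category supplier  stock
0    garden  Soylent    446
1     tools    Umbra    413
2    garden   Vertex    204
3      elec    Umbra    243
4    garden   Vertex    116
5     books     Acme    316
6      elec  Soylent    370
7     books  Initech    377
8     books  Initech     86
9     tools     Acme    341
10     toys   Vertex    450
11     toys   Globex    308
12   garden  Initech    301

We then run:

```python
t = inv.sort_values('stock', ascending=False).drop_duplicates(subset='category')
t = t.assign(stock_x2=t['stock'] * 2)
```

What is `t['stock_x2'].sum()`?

4112

sort by stock descending:
   category supplier  stock
10     toys   Vertex    450
0    garden  Soylent    446
1     tools    Umbra    413
7     books  Initech    377
6      elec  Soylent    370
9     tools     Acme    341
5     books     Acme    316
11     toys   Globex    308
12   garden  Initech    301
3      elec    Umbra    243
2    garden   Vertex    204
4    garden   Vertex    116
8     books  Initech     86
drop duplicate category (keep=first):
   category supplier  stock
10     toys   Vertex    450
0    garden  Soylent    446
1     tools    Umbra    413
7     books  Initech    377
6      elec  Soylent    370
add column stock_x2 = t['stock'] * 2:
   category supplier  stock  stock_x2
10     toys   Vertex    450       900
0    garden  Soylent    446       892
1     tools    Umbra    413       826
7     books  Initech    377       754
6      elec  Soylent    370       740
Then the sum of column 'stock_x2': 4112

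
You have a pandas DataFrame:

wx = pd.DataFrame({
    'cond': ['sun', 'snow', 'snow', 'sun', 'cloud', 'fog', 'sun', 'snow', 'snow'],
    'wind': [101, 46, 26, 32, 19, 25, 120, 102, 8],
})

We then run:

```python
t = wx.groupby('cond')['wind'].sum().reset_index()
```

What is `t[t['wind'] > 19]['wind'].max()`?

group by cond, sum of wind:
cond
cloud     19
fog       25
snow     182
sun      253
Name: wind, dtype: int64
reset_index():
    cond  wind
0  cloud    19
1    fog    25
2   snow   182
3    sun   253
filter rows where wind > 19:
   cond  wind
1   fog    25
2  snow   182
3   sun   253

253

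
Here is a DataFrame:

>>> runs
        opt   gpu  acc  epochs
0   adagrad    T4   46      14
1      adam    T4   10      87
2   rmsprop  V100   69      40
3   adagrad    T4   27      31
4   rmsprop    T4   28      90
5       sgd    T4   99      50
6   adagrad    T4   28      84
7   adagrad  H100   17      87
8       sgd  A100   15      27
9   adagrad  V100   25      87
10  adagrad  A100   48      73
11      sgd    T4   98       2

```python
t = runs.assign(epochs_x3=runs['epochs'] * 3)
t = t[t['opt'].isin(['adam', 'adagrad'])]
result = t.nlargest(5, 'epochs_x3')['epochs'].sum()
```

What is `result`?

add column epochs_x3 = runs['epochs'] * 3:
        opt   gpu  acc  epochs  epochs_x3
0   adagrad    T4   46      14         42
1      adam    T4   10      87        261
2   rmsprop  V100   69      40        120
3   adagrad    T4   27      31         93
4   rmsprop    T4   28      90        270
5       sgd    T4   99      50        150
6   adagrad    T4   28      84        252
7   adagrad  H100   17      87        261
8       sgd  A100   15      27         81
9   adagrad  V100   25      87        261
10  adagrad  A100   48      73        219
11      sgd    T4   98       2          6
filter rows where opt in ['adam', 'adagrad']:
        opt   gpu  acc  epochs  epochs_x3
0   adagrad    T4   46      14         42
1      adam    T4   10      87        261
3   adagrad    T4   27      31         93
6   adagrad    T4   28      84        252
7   adagrad  H100   17      87        261
9   adagrad  V100   25      87        261
10  adagrad  A100   48      73        219
take 5 rows with largest epochs_x3:
        opt   gpu  acc  epochs  epochs_x3
1      adam    T4   10      87        261
7   adagrad  H100   17      87        261
9   adagrad  V100   25      87        261
6   adagrad    T4   28      84        252
10  adagrad  A100   48      73        219
The sum of column 'epochs' is 418.

418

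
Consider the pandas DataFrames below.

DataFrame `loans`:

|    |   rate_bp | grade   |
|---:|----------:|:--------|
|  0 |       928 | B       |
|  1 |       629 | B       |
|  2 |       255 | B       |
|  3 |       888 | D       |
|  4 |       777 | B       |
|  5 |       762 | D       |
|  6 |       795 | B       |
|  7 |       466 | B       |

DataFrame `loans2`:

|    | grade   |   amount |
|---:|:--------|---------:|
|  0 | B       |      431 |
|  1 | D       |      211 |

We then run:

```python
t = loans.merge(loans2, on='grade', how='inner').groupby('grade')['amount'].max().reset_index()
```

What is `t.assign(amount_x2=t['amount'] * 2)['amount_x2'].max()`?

merge on 'grade' (how='inner') → 8 rows:
   rate_bp grade  amount
0      928     B     431
1      629     B     431
2      255     B     431
3      888     D     211
4      777     B     431
5      762     D     211
6      795     B     431
7      466     B     431
group by grade, max of amount:
grade
B    431
D    211
Name: amount, dtype: int64
reset_index():
  grade  amount
0     B     431
1     D     211
add column amount_x2 = t['amount'] * 2:
  grade  amount  amount_x2
0     B     431        862
1     D     211        422
Reading off the max of column 'amount_x2', we get 862.

862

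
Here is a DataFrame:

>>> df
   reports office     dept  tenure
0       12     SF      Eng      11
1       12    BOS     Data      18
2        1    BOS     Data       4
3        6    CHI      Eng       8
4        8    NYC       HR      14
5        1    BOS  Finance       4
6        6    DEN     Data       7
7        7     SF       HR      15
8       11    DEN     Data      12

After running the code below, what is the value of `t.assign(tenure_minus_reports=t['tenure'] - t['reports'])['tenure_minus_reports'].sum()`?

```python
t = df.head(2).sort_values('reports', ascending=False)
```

take first 2 rows:
   reports office  dept  tenure
0       12     SF   Eng      11
1       12    BOS  Data      18
sort by reports descending:
   reports office  dept  tenure
0       12     SF   Eng      11
1       12    BOS  Data      18
add column tenure_minus_reports = t['tenure'] - t['reports']:
   reports office  dept  tenure  tenure_minus_reports
0       12     SF   Eng      11                    -1
1       12    BOS  Data      18                     6
sum of column 'tenure_minus_reports' → 5

5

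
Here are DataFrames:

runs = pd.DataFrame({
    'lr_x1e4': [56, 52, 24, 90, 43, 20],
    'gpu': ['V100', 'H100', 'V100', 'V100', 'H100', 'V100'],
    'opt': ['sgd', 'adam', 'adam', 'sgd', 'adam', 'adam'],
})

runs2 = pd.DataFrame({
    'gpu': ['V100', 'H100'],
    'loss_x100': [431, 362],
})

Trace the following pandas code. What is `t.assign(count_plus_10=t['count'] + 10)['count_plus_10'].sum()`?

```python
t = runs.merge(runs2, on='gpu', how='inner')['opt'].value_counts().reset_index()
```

merge on 'gpu' (how='inner') → 6 rows:
   lr_x1e4   gpu   opt  loss_x100
0       56  V100   sgd        431
1       52  H100  adam        362
2       24  V100  adam        431
3       90  V100   sgd        431
4       43  H100  adam        362
5       20  V100  adam        431
value_counts of opt:
opt
adam    4
sgd     2
Name: count, dtype: int64
reset_index():
    opt  count
0  adam      4
1   sgd      2
add column count_plus_10 = t['count'] + 10:
    opt  count  count_plus_10
0  adam      4             14
1   sgd      2             12

26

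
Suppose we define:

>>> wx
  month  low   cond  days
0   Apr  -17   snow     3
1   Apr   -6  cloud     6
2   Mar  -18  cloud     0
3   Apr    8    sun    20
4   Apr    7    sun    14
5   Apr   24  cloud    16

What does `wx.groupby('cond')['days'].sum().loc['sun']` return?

group by cond, sum of days:
cond
cloud    22
snow      3
sun      34
Name: days, dtype: int64

34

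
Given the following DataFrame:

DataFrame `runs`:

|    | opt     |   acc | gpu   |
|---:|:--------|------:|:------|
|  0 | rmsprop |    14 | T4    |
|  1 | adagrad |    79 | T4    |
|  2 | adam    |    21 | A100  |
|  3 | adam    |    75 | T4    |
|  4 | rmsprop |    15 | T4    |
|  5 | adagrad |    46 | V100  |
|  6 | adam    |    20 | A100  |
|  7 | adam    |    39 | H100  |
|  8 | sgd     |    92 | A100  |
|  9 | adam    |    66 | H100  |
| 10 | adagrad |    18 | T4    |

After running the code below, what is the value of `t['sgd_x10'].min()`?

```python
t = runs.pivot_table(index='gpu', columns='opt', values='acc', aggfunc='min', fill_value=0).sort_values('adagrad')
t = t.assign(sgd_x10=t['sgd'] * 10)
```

pivot: rows=gpu, cols=opt, min(acc):
opt   adagrad  adam  rmsprop  sgd
gpu                              
A100        0    20        0   92
H100        0    39        0    0
T4         18    75       14    0
V100       46     0        0    0
sort by adagrad:
opt   adagrad  adam  rmsprop  sgd
gpu                              
A100        0    20        0   92
H100        0    39        0    0
T4         18    75       14    0
V100       46     0        0    0
add column sgd_x10 = t['sgd'] * 10:
opt   adagrad  adam  rmsprop  sgd  sgd_x10
gpu                                       
A100        0    20        0   92      920
H100        0    39        0    0        0
T4         18    75       14    0        0
V100       46     0        0    0        0

0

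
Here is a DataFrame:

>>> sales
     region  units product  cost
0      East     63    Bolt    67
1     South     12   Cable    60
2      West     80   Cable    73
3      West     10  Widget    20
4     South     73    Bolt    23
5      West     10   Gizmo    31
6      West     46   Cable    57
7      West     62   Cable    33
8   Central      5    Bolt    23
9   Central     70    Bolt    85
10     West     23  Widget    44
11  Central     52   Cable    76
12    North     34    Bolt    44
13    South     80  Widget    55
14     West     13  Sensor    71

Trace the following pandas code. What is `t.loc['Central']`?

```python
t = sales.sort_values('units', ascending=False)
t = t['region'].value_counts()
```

3

sort by units descending:
     region  units product  cost
2      West     80   Cable    73
13    South     80  Widget    55
4     South     73    Bolt    23
9   Central     70    Bolt    85
0      East     63    Bolt    67
7      West     62   Cable    33
11  Central     52   Cable    76
6      West     46   Cable    57
12    North     34    Bolt    44
10     West     23  Widget    44
14     West     13  Sensor    71
1     South     12   Cable    60
3      West     10  Widget    20
5      West     10   Gizmo    31
8   Central      5    Bolt    23
value_counts of region:
region
West       7
South      3
Central    3
East       1
North      1
Name: count, dtype: int64
The value at index 'Central' is 3.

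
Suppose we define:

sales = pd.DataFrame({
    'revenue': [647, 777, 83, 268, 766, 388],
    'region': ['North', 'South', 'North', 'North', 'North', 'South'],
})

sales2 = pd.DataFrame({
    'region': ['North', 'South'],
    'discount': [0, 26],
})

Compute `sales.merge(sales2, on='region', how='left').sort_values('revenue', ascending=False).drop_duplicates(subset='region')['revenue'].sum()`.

merge on 'region' (how='left') → 6 rows:
   revenue region  discount
0      647  North         0
1      777  South        26
2       83  North         0
3      268  North         0
4      766  North         0
5      388  South        26
sort by revenue descending:
   revenue region  discount
1      777  South        26
4      766  North         0
0      647  North         0
5      388  South        26
3      268  North         0
2       83  North         0
drop duplicate region (keep=first):
   revenue region  discount
1      777  South        26
4      766  North         0
So sum() = 1543.

1543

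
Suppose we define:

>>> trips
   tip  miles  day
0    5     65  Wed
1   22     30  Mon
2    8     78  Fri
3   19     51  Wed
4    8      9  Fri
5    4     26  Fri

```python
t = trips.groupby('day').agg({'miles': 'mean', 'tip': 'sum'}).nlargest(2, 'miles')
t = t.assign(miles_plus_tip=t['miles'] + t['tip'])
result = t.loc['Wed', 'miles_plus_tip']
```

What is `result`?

group by day: mean(miles), sum(tip):
         miles  tip
day                
Fri  37.666667   20
Mon  30.000000   22
Wed  58.000000   24
take 2 rows with largest miles:
         miles  tip
day                
Wed  58.000000   24
Fri  37.666667   20
add column miles_plus_tip = t['miles'] + t['tip']:
         miles  tip  miles_plus_tip
day                                
Wed  58.000000   24       82.000000
Fri  37.666667   20       57.666667
So loc['Wed', 'miles_plus_tip'] = 82.0.

82.0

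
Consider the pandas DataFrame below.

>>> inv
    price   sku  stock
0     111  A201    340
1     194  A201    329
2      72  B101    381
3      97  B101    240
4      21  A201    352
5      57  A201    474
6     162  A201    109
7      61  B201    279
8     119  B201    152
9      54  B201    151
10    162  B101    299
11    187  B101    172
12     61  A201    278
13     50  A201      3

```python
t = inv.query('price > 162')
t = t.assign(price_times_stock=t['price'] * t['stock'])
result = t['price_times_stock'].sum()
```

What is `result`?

95990

filter rows where price > 162:
    price   sku  stock
1     194  A201    329
11    187  B101    172
add column price_times_stock = t['price'] * t['stock']:
    price   sku  stock  price_times_stock
1     194  A201    329              63826
11    187  B101    172              32164
Finally, sum of column 'price_times_stock' = 95990.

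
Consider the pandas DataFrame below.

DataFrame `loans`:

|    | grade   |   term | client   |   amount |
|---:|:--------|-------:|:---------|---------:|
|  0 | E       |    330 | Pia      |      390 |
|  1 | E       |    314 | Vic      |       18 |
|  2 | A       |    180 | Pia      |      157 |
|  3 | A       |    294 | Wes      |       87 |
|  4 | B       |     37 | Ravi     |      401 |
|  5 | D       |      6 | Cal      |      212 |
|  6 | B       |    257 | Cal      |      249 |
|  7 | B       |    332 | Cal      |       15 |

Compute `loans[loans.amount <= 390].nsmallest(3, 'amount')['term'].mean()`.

filter rows where amount <= 390:
  grade  term client  amount
0     E   330    Pia     390
1     E   314    Vic      18
2     A   180    Pia     157
3     A   294    Wes      87
5     D     6    Cal     212
6     B   257    Cal     249
7     B   332    Cal      15
take 3 rows with smallest amount:
  grade  term client  amount
7     B   332    Cal      15
1     E   314    Vic      18
3     A   294    Wes      87
Hence 313.333333333.

313.333333333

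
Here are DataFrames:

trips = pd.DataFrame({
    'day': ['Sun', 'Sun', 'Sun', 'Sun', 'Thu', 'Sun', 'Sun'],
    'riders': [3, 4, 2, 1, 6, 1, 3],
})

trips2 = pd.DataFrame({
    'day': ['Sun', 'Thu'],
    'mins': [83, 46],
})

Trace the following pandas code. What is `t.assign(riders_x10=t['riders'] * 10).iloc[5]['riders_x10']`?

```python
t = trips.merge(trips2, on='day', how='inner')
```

merge on 'day' (how='inner') → 7 rows:
   day  riders  mins
0  Sun       3    83
1  Sun       4    83
2  Sun       2    83
3  Sun       1    83
4  Thu       6    46
5  Sun       1    83
6  Sun       3    83
add column riders_x10 = t['riders'] * 10:
   day  riders  mins  riders_x10
0  Sun       3    83          30
1  Sun       4    83          40
2  Sun       2    83          20
3  Sun       1    83          10
4  Thu       6    46          60
5  Sun       1    83          10
6  Sun       3    83          30
The value at position 5, column 'riders_x10' is 10.

10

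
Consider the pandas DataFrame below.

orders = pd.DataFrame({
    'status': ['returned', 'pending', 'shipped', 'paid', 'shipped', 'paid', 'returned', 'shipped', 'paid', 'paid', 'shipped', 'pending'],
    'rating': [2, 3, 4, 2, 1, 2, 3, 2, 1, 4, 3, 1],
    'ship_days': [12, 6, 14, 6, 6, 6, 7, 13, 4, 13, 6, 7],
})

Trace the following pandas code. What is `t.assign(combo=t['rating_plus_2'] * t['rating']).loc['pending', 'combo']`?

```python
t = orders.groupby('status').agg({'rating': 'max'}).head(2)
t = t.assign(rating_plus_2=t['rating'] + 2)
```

group by status, max of rating:
          rating
status          
paid           4
pending        3
returned       3
shipped        4
take first 2 rows:
         rating
status         
paid          4
pending       3
add column rating_plus_2 = t['rating'] + 2:
         rating  rating_plus_2
status                        
paid          4              6
pending       3              5
add column combo = t['rating_plus_2'] * t['rating']:
         rating  rating_plus_2  combo
status                               
paid          4              6     24
pending       3              5     15

15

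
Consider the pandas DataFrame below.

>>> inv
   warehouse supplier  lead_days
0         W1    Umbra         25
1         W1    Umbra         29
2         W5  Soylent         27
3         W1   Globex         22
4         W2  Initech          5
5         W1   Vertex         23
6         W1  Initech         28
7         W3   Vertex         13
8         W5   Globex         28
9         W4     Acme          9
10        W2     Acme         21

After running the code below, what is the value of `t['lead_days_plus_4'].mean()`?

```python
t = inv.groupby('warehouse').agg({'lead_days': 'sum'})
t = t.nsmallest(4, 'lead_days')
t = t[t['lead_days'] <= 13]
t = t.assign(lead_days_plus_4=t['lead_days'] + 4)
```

group by warehouse, sum of lead_days:
           lead_days
warehouse           
W1               127
W2                26
W3                13
W4                 9
W5                55
take 4 rows with smallest lead_days:
           lead_days
warehouse           
W4                 9
W3                13
W2                26
W5                55
filter rows where lead_days <= 13:
           lead_days
warehouse           
W4                 9
W3                13
add column lead_days_plus_4 = t['lead_days'] + 4:
           lead_days  lead_days_plus_4
warehouse                             
W4                 9                13
W3                13                17

15.0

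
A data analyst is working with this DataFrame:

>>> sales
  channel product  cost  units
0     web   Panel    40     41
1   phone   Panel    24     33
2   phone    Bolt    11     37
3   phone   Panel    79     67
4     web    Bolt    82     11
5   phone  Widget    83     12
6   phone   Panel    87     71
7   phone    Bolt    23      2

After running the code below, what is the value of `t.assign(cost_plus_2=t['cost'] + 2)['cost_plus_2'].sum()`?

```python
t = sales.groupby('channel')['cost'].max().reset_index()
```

group by channel, max of cost:
channel
phone    87
web      82
Name: cost, dtype: int64
reset_index():
  channel  cost
0   phone    87
1     web    82
add column cost_plus_2 = t['cost'] + 2:
  channel  cost  cost_plus_2
0   phone    87           89
1     web    82           84
The sum of column 'cost_plus_2' is 173.

173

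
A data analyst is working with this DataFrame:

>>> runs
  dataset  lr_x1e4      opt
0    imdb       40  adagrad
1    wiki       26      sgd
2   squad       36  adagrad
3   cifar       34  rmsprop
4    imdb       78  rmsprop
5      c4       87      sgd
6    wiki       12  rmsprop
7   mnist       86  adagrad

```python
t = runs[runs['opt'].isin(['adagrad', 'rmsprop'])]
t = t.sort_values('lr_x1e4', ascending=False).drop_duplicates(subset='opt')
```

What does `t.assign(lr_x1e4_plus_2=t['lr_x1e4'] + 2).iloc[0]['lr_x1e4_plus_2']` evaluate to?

filter rows where opt in ['adagrad', 'rmsprop']:
  dataset  lr_x1e4      opt
0    imdb       40  adagrad
2   squad       36  adagrad
3   cifar       34  rmsprop
4    imdb       78  rmsprop
6    wiki       12  rmsprop
7   mnist       86  adagrad
sort by lr_x1e4 descending:
  dataset  lr_x1e4      opt
7   mnist       86  adagrad
4    imdb       78  rmsprop
0    imdb       40  adagrad
2   squad       36  adagrad
3   cifar       34  rmsprop
6    wiki       12  rmsprop
drop duplicate opt (keep=first):
  dataset  lr_x1e4      opt
7   mnist       86  adagrad
4    imdb       78  rmsprop
add column lr_x1e4_plus_2 = t['lr_x1e4'] + 2:
  dataset  lr_x1e4      opt  lr_x1e4_plus_2
7   mnist       86  adagrad              88
4    imdb       78  rmsprop              80
Reading off the value at position 0, column 'lr_x1e4_plus_2', we get 88.

88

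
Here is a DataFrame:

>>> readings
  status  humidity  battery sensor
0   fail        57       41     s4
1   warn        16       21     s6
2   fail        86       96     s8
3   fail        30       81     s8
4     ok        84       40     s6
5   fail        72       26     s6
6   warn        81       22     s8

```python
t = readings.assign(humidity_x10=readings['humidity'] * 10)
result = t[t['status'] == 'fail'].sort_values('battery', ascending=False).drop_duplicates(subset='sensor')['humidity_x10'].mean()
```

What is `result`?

add column humidity_x10 = readings['humidity'] * 10:
  status  humidity  battery sensor  humidity_x10
0   fail        57       41     s4           570
1   warn        16       21     s6           160
2   fail        86       96     s8           860
3   fail        30       81     s8           300
4     ok        84       40     s6           840
5   fail        72       26     s6           720
6   warn        81       22     s8           810
filter rows where status == 'fail':
  status  humidity  battery sensor  humidity_x10
0   fail        57       41     s4           570
2   fail        86       96     s8           860
3   fail        30       81     s8           300
5   fail        72       26     s6           720
sort by battery descending:
  status  humidity  battery sensor  humidity_x10
2   fail        86       96     s8           860
3   fail        30       81     s8           300
0   fail        57       41     s4           570
5   fail        72       26     s6           720
drop duplicate sensor (keep=first):
  status  humidity  battery sensor  humidity_x10
2   fail        86       96     s8           860
0   fail        57       41     s4           570
5   fail        72       26     s6           720

716.666666667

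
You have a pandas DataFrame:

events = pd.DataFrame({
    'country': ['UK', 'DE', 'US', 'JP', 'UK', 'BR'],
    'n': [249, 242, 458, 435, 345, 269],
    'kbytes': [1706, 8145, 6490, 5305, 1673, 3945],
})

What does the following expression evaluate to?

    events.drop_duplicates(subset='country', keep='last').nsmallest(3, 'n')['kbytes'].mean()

4587.66666667

drop duplicate country (keep=last):
  country    n  kbytes
1      DE  242    8145
2      US  458    6490
3      JP  435    5305
4      UK  345    1673
5      BR  269    3945
take 3 rows with smallest n:
  country    n  kbytes
1      DE  242    8145
5      BR  269    3945
4      UK  345    1673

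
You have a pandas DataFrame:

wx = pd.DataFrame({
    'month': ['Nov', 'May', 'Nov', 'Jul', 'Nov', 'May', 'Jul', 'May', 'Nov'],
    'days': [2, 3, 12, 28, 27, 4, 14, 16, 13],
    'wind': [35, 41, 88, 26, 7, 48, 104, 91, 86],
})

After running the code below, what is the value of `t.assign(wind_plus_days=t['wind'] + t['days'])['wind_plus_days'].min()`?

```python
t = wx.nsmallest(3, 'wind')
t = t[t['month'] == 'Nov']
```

34

take 3 rows with smallest wind:
  month  days  wind
4   Nov    27     7
3   Jul    28    26
0   Nov     2    35
filter rows where month == 'Nov':
  month  days  wind
4   Nov    27     7
0   Nov     2    35
add column wind_plus_days = t['wind'] + t['days']:
  month  days  wind  wind_plus_days
4   Nov    27     7              34
0   Nov     2    35              37
Then the min of column 'wind_plus_days': 34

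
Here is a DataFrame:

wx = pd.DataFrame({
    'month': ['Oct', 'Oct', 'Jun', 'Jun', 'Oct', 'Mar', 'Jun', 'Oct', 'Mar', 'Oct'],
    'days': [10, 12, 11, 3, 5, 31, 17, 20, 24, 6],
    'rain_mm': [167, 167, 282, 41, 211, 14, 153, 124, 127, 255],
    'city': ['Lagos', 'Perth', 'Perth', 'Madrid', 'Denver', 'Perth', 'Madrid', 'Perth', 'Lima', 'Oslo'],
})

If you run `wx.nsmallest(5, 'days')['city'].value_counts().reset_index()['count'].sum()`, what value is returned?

take 5 rows with smallest days:
  month  days  rain_mm    city
3   Jun     3       41  Madrid
4   Oct     5      211  Denver
9   Oct     6      255    Oslo
0   Oct    10      167   Lagos
2   Jun    11      282   Perth
value_counts of city:
city
Madrid    1
Denver    1
Oslo      1
Lagos     1
Perth     1
Name: count, dtype: int64
reset_index():
     city  count
0  Madrid      1
1  Denver      1
2    Oslo      1
3   Lagos      1
4   Perth      1
Reading off the sum of column 'count', we get 5.

5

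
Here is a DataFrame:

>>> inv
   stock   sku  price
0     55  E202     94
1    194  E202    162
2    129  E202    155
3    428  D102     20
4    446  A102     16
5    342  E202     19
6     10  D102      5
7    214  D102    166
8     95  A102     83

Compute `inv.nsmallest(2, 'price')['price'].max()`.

16

take 2 rows with smallest price:
   stock   sku  price
6     10  D102      5
4    446  A102     16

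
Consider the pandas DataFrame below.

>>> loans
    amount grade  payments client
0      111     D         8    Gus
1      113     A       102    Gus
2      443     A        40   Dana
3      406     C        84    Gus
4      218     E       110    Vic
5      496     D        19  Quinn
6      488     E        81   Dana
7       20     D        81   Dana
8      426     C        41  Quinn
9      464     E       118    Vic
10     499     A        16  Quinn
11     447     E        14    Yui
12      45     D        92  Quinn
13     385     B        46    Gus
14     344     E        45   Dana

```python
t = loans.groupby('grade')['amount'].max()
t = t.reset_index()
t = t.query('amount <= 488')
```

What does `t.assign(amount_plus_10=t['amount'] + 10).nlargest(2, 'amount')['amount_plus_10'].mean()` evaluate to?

467.0

group by grade, max of amount:
grade
A    499
B    385
C    426
D    496
E    488
Name: amount, dtype: int64
reset_index():
  grade  amount
0     A     499
1     B     385
2     C     426
3     D     496
4     E     488
filter rows where amount <= 488:
  grade  amount
1     B     385
2     C     426
4     E     488
add column amount_plus_10 = t['amount'] + 10:
  grade  amount  amount_plus_10
1     B     385             395
2     C     426             436
4     E     488             498
take 2 rows with largest amount:
  grade  amount  amount_plus_10
4     E     488             498
2     C     426             436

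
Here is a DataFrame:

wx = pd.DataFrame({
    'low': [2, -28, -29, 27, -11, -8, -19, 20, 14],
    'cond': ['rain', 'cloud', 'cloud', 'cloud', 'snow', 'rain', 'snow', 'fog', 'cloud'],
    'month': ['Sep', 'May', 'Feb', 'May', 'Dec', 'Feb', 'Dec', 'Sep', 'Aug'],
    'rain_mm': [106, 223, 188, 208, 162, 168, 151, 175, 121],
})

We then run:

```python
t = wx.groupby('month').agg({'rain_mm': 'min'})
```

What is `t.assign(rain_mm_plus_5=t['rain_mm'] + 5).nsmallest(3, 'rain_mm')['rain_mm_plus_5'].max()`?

156

group by month, min of rain_mm:
       rain_mm
month         
Aug        121
Dec        151
Feb        168
May        208
Sep        106
add column rain_mm_plus_5 = t['rain_mm'] + 5:
       rain_mm  rain_mm_plus_5
month                         
Aug        121             126
Dec        151             156
Feb        168             173
May        208             213
Sep        106             111
take 3 rows with smallest rain_mm:
       rain_mm  rain_mm_plus_5
month                         
Sep        106             111
Aug        121             126
Dec        151             156
So max() = 156.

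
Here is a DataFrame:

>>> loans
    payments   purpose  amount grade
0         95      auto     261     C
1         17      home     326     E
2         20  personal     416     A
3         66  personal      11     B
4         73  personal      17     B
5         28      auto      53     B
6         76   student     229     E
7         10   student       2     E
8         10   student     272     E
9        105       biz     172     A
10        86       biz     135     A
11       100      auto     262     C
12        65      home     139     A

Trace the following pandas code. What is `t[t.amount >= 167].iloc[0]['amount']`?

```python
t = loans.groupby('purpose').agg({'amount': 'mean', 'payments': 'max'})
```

192.0

group by purpose: mean(amount), max(payments):
              amount  payments
purpose                       
auto      192.000000       100
biz       153.500000       105
home      232.500000        65
personal  148.000000        73
student   167.666667        76
filter rows where amount >= 167:
             amount  payments
purpose                      
auto     192.000000       100
home     232.500000        65
student  167.666667        76
value at position 0, column 'amount' → 192.0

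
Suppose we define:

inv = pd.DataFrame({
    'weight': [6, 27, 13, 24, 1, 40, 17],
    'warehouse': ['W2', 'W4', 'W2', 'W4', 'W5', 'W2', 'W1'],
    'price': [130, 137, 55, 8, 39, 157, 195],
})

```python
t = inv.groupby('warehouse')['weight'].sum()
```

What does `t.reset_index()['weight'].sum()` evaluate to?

group by warehouse, sum of weight:
warehouse
W1    17
W2    59
W4    51
W5     1
Name: weight, dtype: int64
reset_index():
  warehouse  weight
0        W1      17
1        W2      59
2        W4      51
3        W5       1
So sum() = 128.

128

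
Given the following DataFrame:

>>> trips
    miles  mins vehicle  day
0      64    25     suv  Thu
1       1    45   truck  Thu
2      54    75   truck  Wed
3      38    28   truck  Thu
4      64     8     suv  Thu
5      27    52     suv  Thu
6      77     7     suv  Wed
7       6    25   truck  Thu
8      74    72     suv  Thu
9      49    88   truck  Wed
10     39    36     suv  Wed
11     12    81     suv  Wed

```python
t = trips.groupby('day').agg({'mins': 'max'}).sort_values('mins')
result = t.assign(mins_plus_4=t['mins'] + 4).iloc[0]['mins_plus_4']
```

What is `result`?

group by day, max of mins:
     mins
day      
Thu    72
Wed    88
sort by mins:
     mins
day      
Thu    72
Wed    88
add column mins_plus_4 = t['mins'] + 4:
     mins  mins_plus_4
day                   
Thu    72           76
Wed    88           92
Hence 76.

76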